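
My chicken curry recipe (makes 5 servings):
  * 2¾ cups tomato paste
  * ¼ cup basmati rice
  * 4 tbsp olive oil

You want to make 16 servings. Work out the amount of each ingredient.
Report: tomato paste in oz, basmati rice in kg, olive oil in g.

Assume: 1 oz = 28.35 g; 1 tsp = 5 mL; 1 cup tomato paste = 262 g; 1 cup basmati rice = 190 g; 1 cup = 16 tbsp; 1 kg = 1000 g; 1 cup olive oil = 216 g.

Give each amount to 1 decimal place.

tomato paste: 81.3 oz; basmati rice: 0.2 kg; olive oil: 172.8 g

Scaling factor: 16/5 = 3.2.
tomato paste: 2.75 cup × 16/5 × 262 g/cup ÷ 28.35 g/oz ≈ 81.3 oz
basmati rice: 0.25 cup × 16/5 × 190 g/cup ÷ 1000 g/kg ≈ 0.2 kg
olive oil: 4 tbsp × 16/5 ÷ 16 tbsp/cup × 216 g/cup = 172.8 g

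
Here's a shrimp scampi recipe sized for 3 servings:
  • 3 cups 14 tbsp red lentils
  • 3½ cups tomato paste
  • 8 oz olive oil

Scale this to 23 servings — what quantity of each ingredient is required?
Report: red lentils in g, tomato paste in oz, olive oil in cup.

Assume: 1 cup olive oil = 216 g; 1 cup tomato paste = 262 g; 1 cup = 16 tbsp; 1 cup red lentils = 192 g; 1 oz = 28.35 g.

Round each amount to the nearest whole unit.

Scaling factor: 23/3.
red lentils: (3 cup + 14 tbsp = 3.875 cup) × 23/3 × 192 g/cup = 5704 g
tomato paste: 3.5 cup × 23/3 × 262 g/cup ÷ 28.35 g/oz ≈ 248 oz
olive oil: 8 oz × 23/3 × 28.35 g/oz ÷ 216 g/cup ≈ 8 cup

red lentils: 5704 g; tomato paste: 248 oz; olive oil: 8 cup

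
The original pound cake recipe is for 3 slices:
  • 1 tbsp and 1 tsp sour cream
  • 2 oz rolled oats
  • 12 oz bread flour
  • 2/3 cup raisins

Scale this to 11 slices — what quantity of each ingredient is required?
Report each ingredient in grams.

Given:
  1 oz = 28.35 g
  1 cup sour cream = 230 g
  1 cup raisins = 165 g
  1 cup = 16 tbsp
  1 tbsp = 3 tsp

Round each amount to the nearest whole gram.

sour cream: 70 g; rolled oats: 208 g; bread flour: 1247 g; raisins: 403 g

Scaling factor: 11/3.
sour cream: (1 tbsp + 1 tsp = 4/3 tbsp) × 11/3 ÷ 16 tbsp/cup × 230 g/cup ≈ 70 g
rolled oats: 2 oz × 11/3 × 28.35 g/oz ≈ 208 g
bread flour: 12 oz × 11/3 × 28.35 g/oz ≈ 1247 g
raisins: 2/3 cup × 11/3 × 165 g/cup ≈ 403 g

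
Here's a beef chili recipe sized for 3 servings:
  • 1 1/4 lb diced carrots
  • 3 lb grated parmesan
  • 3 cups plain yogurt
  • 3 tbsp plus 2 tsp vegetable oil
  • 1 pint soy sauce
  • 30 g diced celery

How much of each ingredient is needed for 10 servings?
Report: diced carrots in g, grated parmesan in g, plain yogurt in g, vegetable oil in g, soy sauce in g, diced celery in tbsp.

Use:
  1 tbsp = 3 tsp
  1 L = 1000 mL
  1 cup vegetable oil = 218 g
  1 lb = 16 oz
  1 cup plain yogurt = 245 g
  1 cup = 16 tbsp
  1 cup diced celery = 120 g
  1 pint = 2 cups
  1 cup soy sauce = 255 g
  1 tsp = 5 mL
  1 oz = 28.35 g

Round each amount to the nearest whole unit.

Scaling factor: 10/3.
diced carrots: 1.25 lb × 10/3 × 16 oz/lb × 28.35 g/oz = 1890 g
grated parmesan: 3 lb × 10/3 × 16 oz/lb × 28.35 g/oz = 4536 g
plain yogurt: 3 cup × 10/3 × 245 g/cup = 2450 g
vegetable oil: (3 tbsp + 2 tsp = 11/3 tbsp) × 10/3 ÷ 16 tbsp/cup × 218 g/cup ≈ 167 g
soy sauce: 1 pint × 10/3 × 2 cup/pint × 255 g/cup = 1700 g
diced celery: 30 g × 10/3 ÷ 120 g/cup × 16 tbsp/cup ≈ 13 tbsp

diced carrots: 1890 g; grated parmesan: 4536 g; plain yogurt: 2450 g; vegetable oil: 167 g; soy sauce: 1700 g; diced celery: 13 tbsp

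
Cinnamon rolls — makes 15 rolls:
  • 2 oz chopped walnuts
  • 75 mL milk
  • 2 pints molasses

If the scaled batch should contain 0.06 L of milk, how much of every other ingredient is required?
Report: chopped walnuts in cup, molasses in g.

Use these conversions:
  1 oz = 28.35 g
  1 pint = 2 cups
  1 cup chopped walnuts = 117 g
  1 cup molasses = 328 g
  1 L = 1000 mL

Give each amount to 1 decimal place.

chopped walnuts: 0.4 cup; molasses: 1049.6 g

The original recipe has 0.075 L of milk, so the scaling factor is 0.06 ÷ 0.075 = 4/5 = 0.8.
chopped walnuts: 2 oz × 4/5 × 28.35 g/oz ÷ 117 g/cup ≈ 0.4 cup
molasses: 2 pint × 4/5 × 2 cup/pint × 328 g/cup = 1049.6 g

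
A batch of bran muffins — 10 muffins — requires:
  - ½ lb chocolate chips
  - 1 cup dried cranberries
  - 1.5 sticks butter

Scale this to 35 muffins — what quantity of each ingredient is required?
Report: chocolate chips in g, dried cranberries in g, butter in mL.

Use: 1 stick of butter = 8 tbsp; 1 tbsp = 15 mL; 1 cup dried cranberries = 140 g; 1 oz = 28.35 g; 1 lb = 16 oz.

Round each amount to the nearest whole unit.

chocolate chips: 794 g; dried cranberries: 490 g; butter: 630 mL

Scaling factor: 35/10 = 7/2 = 3.5.
chocolate chips: 0.5 lb × 7/2 × 16 oz/lb × 28.35 g/oz ≈ 794 g
dried cranberries: 1 cup × 7/2 × 140 g/cup = 490 g
butter: 1.5 stick × 7/2 × 8 tbsp/stick × 15 mL/tbsp = 630 mL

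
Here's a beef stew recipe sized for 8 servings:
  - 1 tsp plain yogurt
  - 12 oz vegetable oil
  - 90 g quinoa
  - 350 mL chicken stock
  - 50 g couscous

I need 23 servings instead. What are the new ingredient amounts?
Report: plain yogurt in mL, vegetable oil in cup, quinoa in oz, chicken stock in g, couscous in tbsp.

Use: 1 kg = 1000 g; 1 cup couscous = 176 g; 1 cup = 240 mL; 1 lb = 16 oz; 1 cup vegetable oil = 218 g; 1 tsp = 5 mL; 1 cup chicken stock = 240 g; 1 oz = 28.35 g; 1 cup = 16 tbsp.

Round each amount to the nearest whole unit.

plain yogurt: 14 mL; vegetable oil: 4 cup; quinoa: 9 oz; chicken stock: 1006 g; couscous: 13 tbsp

Scaling factor: 23/8 = 2.875.
plain yogurt: 1 tsp × 23/8 × 5 mL/tsp ≈ 14 mL
vegetable oil: 12 oz × 23/8 × 28.35 g/oz ÷ 218 g/cup ≈ 4 cup
quinoa: 90 g × 23/8 ÷ 28.35 g/oz ≈ 9 oz
chicken stock: 350 mL × 23/8 ÷ 240 mL/cup × 240 g/cup ≈ 1006 g
couscous: 50 g × 23/8 ÷ 176 g/cup × 16 tbsp/cup ≈ 13 tbsp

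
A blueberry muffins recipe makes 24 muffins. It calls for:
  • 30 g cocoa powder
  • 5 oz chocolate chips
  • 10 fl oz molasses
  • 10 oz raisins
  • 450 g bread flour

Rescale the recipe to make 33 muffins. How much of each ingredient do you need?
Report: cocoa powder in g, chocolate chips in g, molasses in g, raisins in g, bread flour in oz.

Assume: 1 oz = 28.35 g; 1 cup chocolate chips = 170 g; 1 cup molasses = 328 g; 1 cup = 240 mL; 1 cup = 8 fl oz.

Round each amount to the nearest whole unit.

cocoa powder: 41 g; chocolate chips: 195 g; molasses: 564 g; raisins: 390 g; bread flour: 22 oz

Scaling factor: 33/24 = 11/8 = 1.375.
cocoa powder: 30 g × 11/8 ≈ 41 g
chocolate chips: 5 oz × 11/8 × 28.35 g/oz ≈ 195 g
molasses: 10 fl oz × 11/8 ÷ 8 fl oz/cup × 328 g/cup ≈ 564 g
raisins: 10 oz × 11/8 × 28.35 g/oz ≈ 390 g
bread flour: 450 g × 11/8 ÷ 28.35 g/oz ≈ 22 oz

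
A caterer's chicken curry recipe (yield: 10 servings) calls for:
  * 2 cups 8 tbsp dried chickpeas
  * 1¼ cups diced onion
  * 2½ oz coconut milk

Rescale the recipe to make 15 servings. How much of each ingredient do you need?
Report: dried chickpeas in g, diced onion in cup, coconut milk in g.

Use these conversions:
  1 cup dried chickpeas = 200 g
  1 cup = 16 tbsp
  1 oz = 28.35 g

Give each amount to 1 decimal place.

dried chickpeas: 750.0 g; diced onion: 1.9 cup; coconut milk: 106.3 g

Scaling factor: 15/10 = 3/2 = 1.5.
dried chickpeas: (2 cup + 8 tbsp = 2.5 cup) × 3/2 × 200 g/cup = 750.0 g
diced onion: 1.25 cup × 3/2 ≈ 1.9 cup
coconut milk: 2.5 oz × 3/2 × 28.35 g/oz ≈ 106.3 g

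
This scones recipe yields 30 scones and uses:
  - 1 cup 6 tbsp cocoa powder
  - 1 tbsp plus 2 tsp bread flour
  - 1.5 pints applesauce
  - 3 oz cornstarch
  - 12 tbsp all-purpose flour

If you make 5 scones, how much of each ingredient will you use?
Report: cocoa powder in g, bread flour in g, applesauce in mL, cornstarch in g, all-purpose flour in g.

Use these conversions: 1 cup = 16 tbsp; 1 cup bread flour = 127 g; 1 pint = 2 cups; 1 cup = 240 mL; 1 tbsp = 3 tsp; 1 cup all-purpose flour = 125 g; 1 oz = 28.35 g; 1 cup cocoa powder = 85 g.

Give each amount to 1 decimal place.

cocoa powder: 19.5 g; bread flour: 2.2 g; applesauce: 120.0 mL; cornstarch: 14.2 g; all-purpose flour: 15.6 g

Scaling factor: 5/30 = 1/6.
cocoa powder: (1 cup + 6 tbsp = 1.375 cup) × 1/6 × 85 g/cup ≈ 19.5 g
bread flour: (1 tbsp + 2 tsp = 5/3 tbsp) × 1/6 ÷ 16 tbsp/cup × 127 g/cup ≈ 2.2 g
applesauce: 1.5 pint × 1/6 × 2 cup/pint × 240 mL/cup = 120.0 mL
cornstarch: 3 oz × 1/6 × 28.35 g/oz ≈ 14.2 g
all-purpose flour: 12 tbsp × 1/6 ÷ 16 tbsp/cup × 125 g/cup ≈ 15.6 g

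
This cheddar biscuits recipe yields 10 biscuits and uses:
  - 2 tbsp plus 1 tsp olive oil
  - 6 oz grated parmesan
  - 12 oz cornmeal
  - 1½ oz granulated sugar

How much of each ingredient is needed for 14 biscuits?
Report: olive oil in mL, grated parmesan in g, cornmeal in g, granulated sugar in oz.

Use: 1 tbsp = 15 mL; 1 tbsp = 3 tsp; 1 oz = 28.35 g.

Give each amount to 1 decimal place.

olive oil: 49.0 mL; grated parmesan: 238.1 g; cornmeal: 476.3 g; granulated sugar: 2.1 oz

Scaling factor: 14/10 = 7/5 = 1.4.
olive oil: (2 tbsp + 1 tsp = 7/3 tbsp) × 7/5 × 15 mL/tbsp = 49.0 mL
grated parmesan: 6 oz × 7/5 × 28.35 g/oz ≈ 238.1 g
cornmeal: 12 oz × 7/5 × 28.35 g/oz ≈ 476.3 g
granulated sugar: 1.5 oz × 7/5 = 2.1 oz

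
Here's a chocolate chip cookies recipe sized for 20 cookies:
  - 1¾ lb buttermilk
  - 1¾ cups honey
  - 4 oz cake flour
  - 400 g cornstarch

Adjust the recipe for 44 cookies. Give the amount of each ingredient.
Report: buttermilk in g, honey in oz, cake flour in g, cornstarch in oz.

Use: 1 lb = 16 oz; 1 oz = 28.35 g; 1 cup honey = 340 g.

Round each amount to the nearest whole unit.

buttermilk: 1746 g; honey: 46 oz; cake flour: 249 g; cornstarch: 31 oz

Scaling factor: 44/20 = 11/5 = 2.2.
buttermilk: 1.75 lb × 11/5 × 16 oz/lb × 28.35 g/oz ≈ 1746 g
honey: 1.75 cup × 11/5 × 340 g/cup ÷ 28.35 g/oz ≈ 46 oz
cake flour: 4 oz × 11/5 × 28.35 g/oz ≈ 249 g
cornstarch: 400 g × 11/5 ÷ 28.35 g/oz ≈ 31 oz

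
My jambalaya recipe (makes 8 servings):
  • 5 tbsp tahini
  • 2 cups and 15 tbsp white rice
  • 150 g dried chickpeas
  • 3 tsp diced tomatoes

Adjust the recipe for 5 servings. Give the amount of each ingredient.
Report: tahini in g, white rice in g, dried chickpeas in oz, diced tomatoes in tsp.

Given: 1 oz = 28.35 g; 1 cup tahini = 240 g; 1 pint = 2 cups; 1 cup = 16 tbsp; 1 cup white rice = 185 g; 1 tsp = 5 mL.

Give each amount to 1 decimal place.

tahini: 46.9 g; white rice: 339.6 g; dried chickpeas: 3.3 oz; diced tomatoes: 1.9 tsp

Scaling factor: 5/8 = 0.625.
tahini: 5 tbsp × 5/8 ÷ 16 tbsp/cup × 240 g/cup ≈ 46.9 g
white rice: (2 cup + 15 tbsp = 2.9375 cup) × 5/8 × 185 g/cup ≈ 339.6 g
dried chickpeas: 150 g × 5/8 ÷ 28.35 g/oz ≈ 3.3 oz
diced tomatoes: 3 tsp × 5/8 ≈ 1.9 tsp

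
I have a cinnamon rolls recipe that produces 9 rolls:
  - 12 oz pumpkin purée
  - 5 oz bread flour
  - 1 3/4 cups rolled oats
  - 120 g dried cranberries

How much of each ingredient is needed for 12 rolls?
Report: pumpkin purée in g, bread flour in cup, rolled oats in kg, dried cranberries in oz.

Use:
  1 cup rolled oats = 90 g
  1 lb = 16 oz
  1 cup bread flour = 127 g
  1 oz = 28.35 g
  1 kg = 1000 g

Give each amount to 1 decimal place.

Scaling factor: 12/9 = 4/3.
pumpkin purée: 12 oz × 4/3 × 28.35 g/oz = 453.6 g
bread flour: 5 oz × 4/3 × 28.35 g/oz ÷ 127 g/cup ≈ 1.5 cup
rolled oats: 1.75 cup × 4/3 × 90 g/cup ÷ 1000 g/kg ≈ 0.2 kg
dried cranberries: 120 g × 4/3 ÷ 28.35 g/oz ≈ 5.6 oz

pumpkin purée: 453.6 g; bread flour: 1.5 cup; rolled oats: 0.2 kg; dried cranberries: 5.6 oz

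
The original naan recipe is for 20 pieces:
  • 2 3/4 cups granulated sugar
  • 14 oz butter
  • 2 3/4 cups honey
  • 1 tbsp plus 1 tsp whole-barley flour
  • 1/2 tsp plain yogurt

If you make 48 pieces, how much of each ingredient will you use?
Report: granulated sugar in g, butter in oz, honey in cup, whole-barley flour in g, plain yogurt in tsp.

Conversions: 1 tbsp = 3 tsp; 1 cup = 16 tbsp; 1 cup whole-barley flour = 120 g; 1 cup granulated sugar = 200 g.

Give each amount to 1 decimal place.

Scaling factor: 48/20 = 12/5 = 2.4.
granulated sugar: 2.75 cup × 12/5 × 200 g/cup = 1320.0 g
butter: 14 oz × 12/5 = 33.6 oz
honey: 2.75 cup × 12/5 = 6.6 cup
whole-barley flour: (1 tbsp + 1 tsp = 4/3 tbsp) × 12/5 ÷ 16 tbsp/cup × 120 g/cup = 24.0 g
plain yogurt: 0.5 tsp × 12/5 = 1.2 tsp

granulated sugar: 1320.0 g; butter: 33.6 oz; honey: 6.6 cup; whole-barley flour: 24.0 g; plain yogurt: 1.2 tsp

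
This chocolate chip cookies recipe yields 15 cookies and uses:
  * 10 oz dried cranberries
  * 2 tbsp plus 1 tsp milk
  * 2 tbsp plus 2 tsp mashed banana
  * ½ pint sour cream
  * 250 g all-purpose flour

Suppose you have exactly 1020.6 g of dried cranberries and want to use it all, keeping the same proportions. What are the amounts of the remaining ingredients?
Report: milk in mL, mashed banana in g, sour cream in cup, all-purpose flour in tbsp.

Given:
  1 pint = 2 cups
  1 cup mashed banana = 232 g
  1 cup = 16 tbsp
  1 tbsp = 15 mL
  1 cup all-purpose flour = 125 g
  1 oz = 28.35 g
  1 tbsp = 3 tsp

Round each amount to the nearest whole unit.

milk: 126 mL; mashed banana: 139 g; sour cream: 4 cup; all-purpose flour: 115 tbsp

The original recipe has 283.5 g of dried cranberries, so the scaling factor is 1020.6 ÷ 283.5 = 18/5 = 3.6.
milk: (2 tbsp + 1 tsp = 7/3 tbsp) × 18/5 × 15 mL/tbsp = 126 mL
mashed banana: (2 tbsp + 2 tsp = 8/3 tbsp) × 18/5 ÷ 16 tbsp/cup × 232 g/cup ≈ 139 g
sour cream: 0.5 pint × 18/5 × 2 cup/pint ≈ 4 cup
all-purpose flour: 250 g × 18/5 ÷ 125 g/cup × 16 tbsp/cup ≈ 115 tbsp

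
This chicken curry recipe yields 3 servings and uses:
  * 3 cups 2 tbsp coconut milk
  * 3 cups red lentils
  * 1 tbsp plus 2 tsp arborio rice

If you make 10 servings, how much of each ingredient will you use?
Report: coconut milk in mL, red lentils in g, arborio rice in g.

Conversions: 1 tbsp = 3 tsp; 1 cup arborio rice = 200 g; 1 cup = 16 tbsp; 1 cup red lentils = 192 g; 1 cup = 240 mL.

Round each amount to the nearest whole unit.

coconut milk: 2500 mL; red lentils: 1920 g; arborio rice: 69 g

Scaling factor: 10/3.
coconut milk: (3 cup + 2 tbsp = 3.125 cup) × 10/3 × 240 mL/cup = 2500 mL
red lentils: 3 cup × 10/3 × 192 g/cup = 1920 g
arborio rice: (1 tbsp + 2 tsp = 5/3 tbsp) × 10/3 ÷ 16 tbsp/cup × 200 g/cup ≈ 69 g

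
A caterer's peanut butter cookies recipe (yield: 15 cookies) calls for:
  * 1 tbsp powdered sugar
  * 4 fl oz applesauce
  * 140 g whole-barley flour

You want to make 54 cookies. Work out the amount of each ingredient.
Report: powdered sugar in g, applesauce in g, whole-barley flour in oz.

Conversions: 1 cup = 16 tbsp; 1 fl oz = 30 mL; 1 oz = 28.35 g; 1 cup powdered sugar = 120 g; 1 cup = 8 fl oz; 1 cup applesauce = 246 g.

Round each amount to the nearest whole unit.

Scaling factor: 54/15 = 18/5 = 3.6.
powdered sugar: 1 tbsp × 18/5 ÷ 16 tbsp/cup × 120 g/cup = 27 g
applesauce: 4 fl oz × 18/5 ÷ 8 fl oz/cup × 246 g/cup ≈ 443 g
whole-barley flour: 140 g × 18/5 ÷ 28.35 g/oz ≈ 18 oz

powdered sugar: 27 g; applesauce: 443 g; whole-barley flour: 18 oz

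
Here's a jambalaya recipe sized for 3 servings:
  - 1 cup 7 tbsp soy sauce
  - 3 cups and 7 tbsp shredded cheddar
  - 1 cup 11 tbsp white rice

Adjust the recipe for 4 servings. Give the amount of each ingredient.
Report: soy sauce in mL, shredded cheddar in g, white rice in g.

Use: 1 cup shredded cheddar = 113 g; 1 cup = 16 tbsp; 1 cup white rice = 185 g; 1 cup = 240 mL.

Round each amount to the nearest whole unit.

soy sauce: 460 mL; shredded cheddar: 518 g; white rice: 416 g

Scaling factor: 4/3.
soy sauce: (1 cup + 7 tbsp = 1.4375 cup) × 4/3 × 240 mL/cup = 460 mL
shredded cheddar: (3 cup + 7 tbsp = 3.4375 cup) × 4/3 × 113 g/cup ≈ 518 g
white rice: (1 cup + 11 tbsp = 1.6875 cup) × 4/3 × 185 g/cup ≈ 416 g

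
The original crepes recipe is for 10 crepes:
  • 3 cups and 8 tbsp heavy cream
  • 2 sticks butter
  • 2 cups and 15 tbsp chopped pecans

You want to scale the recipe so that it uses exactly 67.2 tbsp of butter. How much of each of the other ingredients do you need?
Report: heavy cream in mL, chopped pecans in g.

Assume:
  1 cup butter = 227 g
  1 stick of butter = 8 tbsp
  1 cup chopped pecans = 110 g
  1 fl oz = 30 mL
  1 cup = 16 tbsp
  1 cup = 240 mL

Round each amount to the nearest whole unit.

heavy cream: 3528 mL; chopped pecans: 1357 g

The original recipe has 16 tbsp of butter, so the scaling factor is 67.2 ÷ 16 = 21/5 = 4.2.
heavy cream: (3 cup + 8 tbsp = 3.5 cup) × 21/5 × 240 mL/cup = 3528 mL
chopped pecans: (2 cup + 15 tbsp = 2.9375 cup) × 21/5 × 110 g/cup ≈ 1357 g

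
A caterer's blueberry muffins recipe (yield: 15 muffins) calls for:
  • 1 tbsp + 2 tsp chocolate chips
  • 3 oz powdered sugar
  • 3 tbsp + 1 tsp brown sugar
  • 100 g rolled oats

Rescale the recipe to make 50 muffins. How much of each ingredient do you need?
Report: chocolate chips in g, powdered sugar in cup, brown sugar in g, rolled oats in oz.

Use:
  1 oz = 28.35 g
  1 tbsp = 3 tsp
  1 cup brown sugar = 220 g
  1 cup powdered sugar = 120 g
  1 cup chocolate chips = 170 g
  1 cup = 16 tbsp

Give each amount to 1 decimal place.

chocolate chips: 59.0 g; powdered sugar: 2.4 cup; brown sugar: 152.8 g; rolled oats: 11.8 oz

Scaling factor: 50/15 = 10/3.
chocolate chips: (1 tbsp + 2 tsp = 5/3 tbsp) × 10/3 ÷ 16 tbsp/cup × 170 g/cup ≈ 59.0 g
powdered sugar: 3 oz × 10/3 × 28.35 g/oz ÷ 120 g/cup ≈ 2.4 cup
brown sugar: (3 tbsp + 1 tsp = 10/3 tbsp) × 10/3 ÷ 16 tbsp/cup × 220 g/cup ≈ 152.8 g
rolled oats: 100 g × 10/3 ÷ 28.35 g/oz ≈ 11.8 oz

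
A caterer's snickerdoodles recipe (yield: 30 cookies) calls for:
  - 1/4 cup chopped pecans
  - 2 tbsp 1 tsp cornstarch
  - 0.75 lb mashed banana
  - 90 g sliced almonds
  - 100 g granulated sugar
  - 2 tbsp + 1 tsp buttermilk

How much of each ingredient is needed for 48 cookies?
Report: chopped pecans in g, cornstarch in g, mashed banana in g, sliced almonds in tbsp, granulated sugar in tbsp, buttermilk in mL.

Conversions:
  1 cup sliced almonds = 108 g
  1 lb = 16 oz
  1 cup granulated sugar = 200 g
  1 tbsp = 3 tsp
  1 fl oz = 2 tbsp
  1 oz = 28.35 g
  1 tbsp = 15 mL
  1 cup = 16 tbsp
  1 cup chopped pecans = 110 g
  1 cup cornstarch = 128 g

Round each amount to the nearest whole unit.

chopped pecans: 44 g; cornstarch: 30 g; mashed banana: 544 g; sliced almonds: 21 tbsp; granulated sugar: 13 tbsp; buttermilk: 56 mL

Scaling factor: 48/30 = 8/5 = 1.6.
chopped pecans: 0.25 cup × 8/5 × 110 g/cup = 44 g
cornstarch: (2 tbsp + 1 tsp = 7/3 tbsp) × 8/5 ÷ 16 tbsp/cup × 128 g/cup ≈ 30 g
mashed banana: 0.75 lb × 8/5 × 16 oz/lb × 28.35 g/oz ≈ 544 g
sliced almonds: 90 g × 8/5 ÷ 108 g/cup × 16 tbsp/cup ≈ 21 tbsp
granulated sugar: 100 g × 8/5 ÷ 200 g/cup × 16 tbsp/cup ≈ 13 tbsp
buttermilk: (2 tbsp + 1 tsp = 7/3 tbsp) × 8/5 × 15 mL/tbsp = 56 mL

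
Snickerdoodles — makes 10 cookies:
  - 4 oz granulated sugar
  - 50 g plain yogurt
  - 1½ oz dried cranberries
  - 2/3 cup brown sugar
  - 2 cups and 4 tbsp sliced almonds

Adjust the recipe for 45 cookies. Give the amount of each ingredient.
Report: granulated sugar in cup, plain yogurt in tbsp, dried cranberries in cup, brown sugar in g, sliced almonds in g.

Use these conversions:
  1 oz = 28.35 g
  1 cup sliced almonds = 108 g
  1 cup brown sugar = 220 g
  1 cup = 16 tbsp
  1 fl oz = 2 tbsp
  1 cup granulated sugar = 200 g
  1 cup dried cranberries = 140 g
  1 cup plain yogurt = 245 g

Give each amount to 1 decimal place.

Scaling factor: 45/10 = 9/2 = 4.5.
granulated sugar: 4 oz × 9/2 × 28.35 g/oz ÷ 200 g/cup ≈ 2.6 cup
plain yogurt: 50 g × 9/2 ÷ 245 g/cup × 16 tbsp/cup ≈ 14.7 tbsp
dried cranberries: 1.5 oz × 9/2 × 28.35 g/oz ÷ 140 g/cup ≈ 1.4 cup
brown sugar: 2/3 cup × 9/2 × 220 g/cup = 660.0 g
sliced almonds: (2 cup + 4 tbsp = 2.25 cup) × 9/2 × 108 g/cup = 1093.5 g

granulated sugar: 2.6 cup; plain yogurt: 14.7 tbsp; dried cranberries: 1.4 cup; brown sugar: 660.0 g; sliced almonds: 1093.5 g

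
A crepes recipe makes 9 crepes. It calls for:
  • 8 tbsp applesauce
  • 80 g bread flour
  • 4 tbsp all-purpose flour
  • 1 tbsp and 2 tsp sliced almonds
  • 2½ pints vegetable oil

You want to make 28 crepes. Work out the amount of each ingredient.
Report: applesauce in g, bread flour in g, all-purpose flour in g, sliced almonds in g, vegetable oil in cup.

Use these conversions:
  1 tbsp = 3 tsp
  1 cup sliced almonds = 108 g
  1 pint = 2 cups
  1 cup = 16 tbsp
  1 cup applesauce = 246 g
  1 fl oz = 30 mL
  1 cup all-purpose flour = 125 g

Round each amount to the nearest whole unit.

Scaling factor: 28/9.
applesauce: 8 tbsp × 28/9 ÷ 16 tbsp/cup × 246 g/cup ≈ 383 g
bread flour: 80 g × 28/9 ≈ 249 g
all-purpose flour: 4 tbsp × 28/9 ÷ 16 tbsp/cup × 125 g/cup ≈ 97 g
sliced almonds: (1 tbsp + 2 tsp = 5/3 tbsp) × 28/9 ÷ 16 tbsp/cup × 108 g/cup = 35 g
vegetable oil: 2.5 pint × 28/9 × 2 cup/pint ≈ 16 cup

applesauce: 383 g; bread flour: 249 g; all-purpose flour: 97 g; sliced almonds: 35 g; vegetable oil: 16 cup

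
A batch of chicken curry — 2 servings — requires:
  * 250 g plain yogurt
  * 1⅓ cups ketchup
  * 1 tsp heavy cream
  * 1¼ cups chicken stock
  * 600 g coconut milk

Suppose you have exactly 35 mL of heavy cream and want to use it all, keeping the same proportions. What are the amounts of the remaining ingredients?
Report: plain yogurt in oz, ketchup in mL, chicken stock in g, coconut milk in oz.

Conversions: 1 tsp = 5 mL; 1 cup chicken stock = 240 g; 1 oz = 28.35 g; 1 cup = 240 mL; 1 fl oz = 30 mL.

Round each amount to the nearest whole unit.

plain yogurt: 62 oz; ketchup: 2240 mL; chicken stock: 2100 g; coconut milk: 148 oz

The original recipe has 5 mL of heavy cream, so the scaling factor is 35 ÷ 5 = 7.
plain yogurt: 250 g × 7 ÷ 28.35 g/oz ≈ 62 oz
ketchup: 4/3 cup × 7 × 240 mL/cup = 2240 mL
chicken stock: 1.25 cup × 7 × 240 g/cup = 2100 g
coconut milk: 600 g × 7 ÷ 28.35 g/oz ≈ 148 oz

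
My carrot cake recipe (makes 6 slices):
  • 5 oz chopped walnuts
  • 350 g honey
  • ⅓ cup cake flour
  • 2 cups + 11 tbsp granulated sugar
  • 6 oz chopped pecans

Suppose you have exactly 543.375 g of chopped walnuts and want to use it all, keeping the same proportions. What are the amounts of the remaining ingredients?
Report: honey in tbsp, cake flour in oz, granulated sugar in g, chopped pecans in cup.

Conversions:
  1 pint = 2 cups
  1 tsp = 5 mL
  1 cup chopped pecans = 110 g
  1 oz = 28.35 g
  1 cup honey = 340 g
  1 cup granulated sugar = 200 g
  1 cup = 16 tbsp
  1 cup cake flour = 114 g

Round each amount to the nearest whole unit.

honey: 63 tbsp; cake flour: 5 oz; granulated sugar: 2060 g; chopped pecans: 6 cup

The original recipe has 141.75 g of chopped walnuts, so the scaling factor is 543.375 ÷ 141.75 = 23/6.
honey: 350 g × 23/6 ÷ 340 g/cup × 16 tbsp/cup ≈ 63 tbsp
cake flour: 1/3 cup × 23/6 × 114 g/cup ÷ 28.35 g/oz ≈ 5 oz
granulated sugar: (2 cup + 11 tbsp = 2.6875 cup) × 23/6 × 200 g/cup ≈ 2060 g
chopped pecans: 6 oz × 23/6 × 28.35 g/oz ÷ 110 g/cup ≈ 6 cup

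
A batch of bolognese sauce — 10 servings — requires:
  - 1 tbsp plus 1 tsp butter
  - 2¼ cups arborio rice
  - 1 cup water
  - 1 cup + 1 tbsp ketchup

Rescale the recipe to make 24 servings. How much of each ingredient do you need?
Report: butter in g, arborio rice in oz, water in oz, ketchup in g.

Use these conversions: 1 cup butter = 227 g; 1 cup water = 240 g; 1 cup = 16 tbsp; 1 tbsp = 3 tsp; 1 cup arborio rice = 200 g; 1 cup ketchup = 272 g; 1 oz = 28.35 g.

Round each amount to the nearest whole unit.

butter: 45 g; arborio rice: 38 oz; water: 20 oz; ketchup: 694 g

Scaling factor: 24/10 = 12/5 = 2.4.
butter: (1 tbsp + 1 tsp = 4/3 tbsp) × 12/5 ÷ 16 tbsp/cup × 227 g/cup ≈ 45 g
arborio rice: 2.25 cup × 12/5 × 200 g/cup ÷ 28.35 g/oz ≈ 38 oz
water: 1 cup × 12/5 × 240 g/cup ÷ 28.35 g/oz ≈ 20 oz
ketchup: (1 cup + 1 tbsp = 1.0625 cup) × 12/5 × 272 g/cup ≈ 694 g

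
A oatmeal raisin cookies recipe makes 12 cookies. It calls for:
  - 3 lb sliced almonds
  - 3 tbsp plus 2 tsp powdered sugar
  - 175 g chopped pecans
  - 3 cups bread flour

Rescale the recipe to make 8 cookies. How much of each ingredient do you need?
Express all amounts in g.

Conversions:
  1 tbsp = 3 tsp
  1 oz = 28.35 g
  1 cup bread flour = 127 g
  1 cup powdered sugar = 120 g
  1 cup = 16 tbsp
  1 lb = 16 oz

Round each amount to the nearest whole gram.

Scaling factor: 8/12 = 2/3.
sliced almonds: 3 lb × 2/3 × 16 oz/lb × 28.35 g/oz ≈ 907 g
powdered sugar: (3 tbsp + 2 tsp = 11/3 tbsp) × 2/3 ÷ 16 tbsp/cup × 120 g/cup ≈ 18 g
chopped pecans: 175 g × 2/3 ≈ 117 g
bread flour: 3 cup × 2/3 × 127 g/cup = 254 g

sliced almonds: 907 g; powdered sugar: 18 g; chopped pecans: 117 g; bread flour: 254 g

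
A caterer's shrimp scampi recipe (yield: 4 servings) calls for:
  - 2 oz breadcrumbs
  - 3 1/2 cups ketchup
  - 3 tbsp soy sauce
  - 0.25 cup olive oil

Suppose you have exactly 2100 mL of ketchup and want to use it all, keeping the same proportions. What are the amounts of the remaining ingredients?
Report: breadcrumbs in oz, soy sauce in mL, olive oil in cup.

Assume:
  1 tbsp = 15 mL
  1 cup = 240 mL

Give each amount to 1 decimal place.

The original recipe has 840 mL of ketchup, so the scaling factor is 2100 ÷ 840 = 5/2 = 2.5.
breadcrumbs: 2 oz × 5/2 = 5.0 oz
soy sauce: 3 tbsp × 5/2 × 15 mL/tbsp = 112.5 mL
olive oil: 0.25 cup × 5/2 ≈ 0.6 cup

breadcrumbs: 5.0 oz; soy sauce: 112.5 mL; olive oil: 0.6 cup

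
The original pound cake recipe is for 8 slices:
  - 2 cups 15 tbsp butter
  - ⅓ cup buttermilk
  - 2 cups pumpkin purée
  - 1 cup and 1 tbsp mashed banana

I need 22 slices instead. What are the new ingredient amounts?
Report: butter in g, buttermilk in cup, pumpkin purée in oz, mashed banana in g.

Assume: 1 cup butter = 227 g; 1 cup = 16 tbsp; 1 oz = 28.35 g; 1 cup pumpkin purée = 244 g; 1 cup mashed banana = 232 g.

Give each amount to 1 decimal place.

butter: 1833.7 g; buttermilk: 0.9 cup; pumpkin purée: 47.3 oz; mashed banana: 677.9 g

Scaling factor: 22/8 = 11/4 = 2.75.
butter: (2 cup + 15 tbsp = 2.9375 cup) × 11/4 × 227 g/cup ≈ 1833.7 g
buttermilk: 1/3 cup × 11/4 ≈ 0.9 cup
pumpkin purée: 2 cup × 11/4 × 244 g/cup ÷ 28.35 g/oz ≈ 47.3 oz
mashed banana: (1 cup + 1 tbsp = 1.0625 cup) × 11/4 × 232 g/cup ≈ 677.9 g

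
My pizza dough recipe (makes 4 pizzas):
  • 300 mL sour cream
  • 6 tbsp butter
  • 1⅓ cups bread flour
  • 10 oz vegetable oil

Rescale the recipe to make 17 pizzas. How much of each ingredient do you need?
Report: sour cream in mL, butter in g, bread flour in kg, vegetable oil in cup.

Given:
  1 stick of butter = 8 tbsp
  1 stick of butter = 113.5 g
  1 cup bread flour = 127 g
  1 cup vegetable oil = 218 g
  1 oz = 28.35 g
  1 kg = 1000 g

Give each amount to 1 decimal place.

Scaling factor: 17/4 = 4.25.
sour cream: 300 mL × 17/4 = 1275.0 mL
butter: 6 tbsp × 17/4 ÷ 8 tbsp/stick × 113.5 g/stick ≈ 361.8 g
bread flour: 4/3 cup × 17/4 × 127 g/cup ÷ 1000 g/kg ≈ 0.7 kg
vegetable oil: 10 oz × 17/4 × 28.35 g/oz ÷ 218 g/cup ≈ 5.5 cup

sour cream: 1275.0 mL; butter: 361.8 g; bread flour: 0.7 kg; vegetable oil: 5.5 cup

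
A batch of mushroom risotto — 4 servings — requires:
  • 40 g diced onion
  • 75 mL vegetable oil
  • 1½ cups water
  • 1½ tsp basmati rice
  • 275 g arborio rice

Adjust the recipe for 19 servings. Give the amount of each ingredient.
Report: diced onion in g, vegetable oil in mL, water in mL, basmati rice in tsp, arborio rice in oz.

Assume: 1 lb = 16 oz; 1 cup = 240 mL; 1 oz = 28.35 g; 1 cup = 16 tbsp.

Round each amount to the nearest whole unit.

diced onion: 190 g; vegetable oil: 356 mL; water: 1710 mL; basmati rice: 7 tsp; arborio rice: 46 oz

Scaling factor: 19/4 = 4.75.
diced onion: 40 g × 19/4 = 190 g
vegetable oil: 75 mL × 19/4 ≈ 356 mL
water: 1.5 cup × 19/4 × 240 mL/cup = 1710 mL
basmati rice: 1.5 tsp × 19/4 ≈ 7 tsp
arborio rice: 275 g × 19/4 ÷ 28.35 g/oz ≈ 46 oz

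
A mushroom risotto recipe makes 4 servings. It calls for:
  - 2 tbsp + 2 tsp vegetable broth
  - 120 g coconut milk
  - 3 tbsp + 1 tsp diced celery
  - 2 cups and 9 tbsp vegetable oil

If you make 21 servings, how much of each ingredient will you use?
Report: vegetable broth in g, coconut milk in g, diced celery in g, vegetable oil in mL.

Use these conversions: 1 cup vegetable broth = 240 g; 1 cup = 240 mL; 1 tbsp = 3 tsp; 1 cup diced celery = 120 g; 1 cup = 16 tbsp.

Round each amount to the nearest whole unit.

Scaling factor: 21/4 = 5.25.
vegetable broth: (2 tbsp + 2 tsp = 8/3 tbsp) × 21/4 ÷ 16 tbsp/cup × 240 g/cup = 210 g
coconut milk: 120 g × 21/4 = 630 g
diced celery: (3 tbsp + 1 tsp = 10/3 tbsp) × 21/4 ÷ 16 tbsp/cup × 120 g/cup ≈ 131 g
vegetable oil: (2 cup + 9 tbsp = 2.5625 cup) × 21/4 × 240 mL/cup ≈ 3229 mL

vegetable broth: 210 g; coconut milk: 630 g; diced celery: 131 g; vegetable oil: 3229 mL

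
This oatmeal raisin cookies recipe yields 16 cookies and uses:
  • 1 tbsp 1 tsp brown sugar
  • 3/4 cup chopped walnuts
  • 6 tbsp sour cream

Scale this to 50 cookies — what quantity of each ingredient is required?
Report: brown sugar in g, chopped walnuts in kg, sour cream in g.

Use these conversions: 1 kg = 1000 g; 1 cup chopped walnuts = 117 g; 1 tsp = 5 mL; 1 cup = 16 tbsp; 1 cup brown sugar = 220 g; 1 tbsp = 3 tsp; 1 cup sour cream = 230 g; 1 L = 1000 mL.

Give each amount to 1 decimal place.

brown sugar: 57.3 g; chopped walnuts: 0.3 kg; sour cream: 269.5 g

Scaling factor: 50/16 = 25/8 = 3.125.
brown sugar: (1 tbsp + 1 tsp = 4/3 tbsp) × 25/8 ÷ 16 tbsp/cup × 220 g/cup ≈ 57.3 g
chopped walnuts: 0.75 cup × 25/8 × 117 g/cup ÷ 1000 g/kg ≈ 0.3 kg
sour cream: 6 tbsp × 25/8 ÷ 16 tbsp/cup × 230 g/cup ≈ 269.5 g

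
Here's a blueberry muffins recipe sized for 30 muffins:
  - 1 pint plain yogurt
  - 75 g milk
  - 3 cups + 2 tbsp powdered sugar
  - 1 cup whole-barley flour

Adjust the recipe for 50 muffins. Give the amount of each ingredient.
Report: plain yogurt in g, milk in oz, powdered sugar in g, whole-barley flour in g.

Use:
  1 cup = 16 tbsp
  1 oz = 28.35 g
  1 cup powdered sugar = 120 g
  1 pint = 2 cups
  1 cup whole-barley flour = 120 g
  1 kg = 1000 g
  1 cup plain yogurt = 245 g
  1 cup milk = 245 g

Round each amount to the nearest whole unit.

plain yogurt: 817 g; milk: 4 oz; powdered sugar: 625 g; whole-barley flour: 200 g

Scaling factor: 50/30 = 5/3.
plain yogurt: 1 pint × 5/3 × 2 cup/pint × 245 g/cup ≈ 817 g
milk: 75 g × 5/3 ÷ 28.35 g/oz ≈ 4 oz
powdered sugar: (3 cup + 2 tbsp = 3.125 cup) × 5/3 × 120 g/cup = 625 g
whole-barley flour: 1 cup × 5/3 × 120 g/cup = 200 g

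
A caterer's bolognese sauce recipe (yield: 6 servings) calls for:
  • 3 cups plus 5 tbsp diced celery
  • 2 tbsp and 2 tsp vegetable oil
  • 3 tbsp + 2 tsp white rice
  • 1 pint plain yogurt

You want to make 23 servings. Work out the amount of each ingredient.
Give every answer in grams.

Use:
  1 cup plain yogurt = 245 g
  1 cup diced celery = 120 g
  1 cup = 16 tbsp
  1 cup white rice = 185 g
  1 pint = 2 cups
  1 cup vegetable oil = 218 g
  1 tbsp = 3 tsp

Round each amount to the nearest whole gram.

Scaling factor: 23/6.
diced celery: (3 cup + 5 tbsp = 3.3125 cup) × 23/6 × 120 g/cup ≈ 1524 g
vegetable oil: (2 tbsp + 2 tsp = 8/3 tbsp) × 23/6 ÷ 16 tbsp/cup × 218 g/cup ≈ 139 g
white rice: (3 tbsp + 2 tsp = 11/3 tbsp) × 23/6 ÷ 16 tbsp/cup × 185 g/cup ≈ 163 g
plain yogurt: 1 pint × 23/6 × 2 cup/pint × 245 g/cup ≈ 1878 g

diced celery: 1524 g; vegetable oil: 139 g; white rice: 163 g; plain yogurt: 1878 g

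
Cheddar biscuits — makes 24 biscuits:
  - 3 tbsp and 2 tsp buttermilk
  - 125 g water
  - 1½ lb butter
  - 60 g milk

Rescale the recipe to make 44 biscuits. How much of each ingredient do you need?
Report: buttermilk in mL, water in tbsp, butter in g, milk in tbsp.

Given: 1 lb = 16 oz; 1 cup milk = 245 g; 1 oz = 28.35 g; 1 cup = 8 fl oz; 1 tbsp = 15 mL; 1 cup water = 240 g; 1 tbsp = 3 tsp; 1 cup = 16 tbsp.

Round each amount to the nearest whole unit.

Scaling factor: 44/24 = 11/6.
buttermilk: (3 tbsp + 2 tsp = 11/3 tbsp) × 11/6 × 15 mL/tbsp ≈ 101 mL
water: 125 g × 11/6 ÷ 240 g/cup × 16 tbsp/cup ≈ 15 tbsp
butter: 1.5 lb × 11/6 × 16 oz/lb × 28.35 g/oz ≈ 1247 g
milk: 60 g × 11/6 ÷ 245 g/cup × 16 tbsp/cup ≈ 7 tbsp

buttermilk: 101 mL; water: 15 tbsp; butter: 1247 g; milk: 7 tbsp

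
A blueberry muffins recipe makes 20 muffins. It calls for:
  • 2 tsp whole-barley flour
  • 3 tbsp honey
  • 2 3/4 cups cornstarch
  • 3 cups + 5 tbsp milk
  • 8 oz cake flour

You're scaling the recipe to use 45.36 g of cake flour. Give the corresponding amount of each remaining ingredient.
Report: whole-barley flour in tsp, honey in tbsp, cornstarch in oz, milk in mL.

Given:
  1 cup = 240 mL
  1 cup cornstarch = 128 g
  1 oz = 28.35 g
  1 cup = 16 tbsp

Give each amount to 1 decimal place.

The original recipe has 226.8 g of cake flour, so the scaling factor is 45.36 ÷ 226.8 = 1/5 = 0.2.
whole-barley flour: 2 tsp × 1/5 = 0.4 tsp
honey: 3 tbsp × 1/5 = 0.6 tbsp
cornstarch: 2.75 cup × 1/5 × 128 g/cup ÷ 28.35 g/oz ≈ 2.5 oz
milk: (3 cup + 5 tbsp = 3.3125 cup) × 1/5 × 240 mL/cup = 159.0 mL

whole-barley flour: 0.4 tsp; honey: 0.6 tbsp; cornstarch: 2.5 oz; milk: 159.0 mL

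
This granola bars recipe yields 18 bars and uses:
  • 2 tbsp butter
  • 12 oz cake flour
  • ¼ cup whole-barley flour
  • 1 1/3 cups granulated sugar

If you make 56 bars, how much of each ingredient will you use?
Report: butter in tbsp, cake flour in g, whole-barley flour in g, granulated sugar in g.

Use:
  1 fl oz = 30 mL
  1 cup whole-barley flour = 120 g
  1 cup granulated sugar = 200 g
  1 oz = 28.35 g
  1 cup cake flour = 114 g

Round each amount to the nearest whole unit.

butter: 6 tbsp; cake flour: 1058 g; whole-barley flour: 93 g; granulated sugar: 830 g

Scaling factor: 56/18 = 28/9.
butter: 2 tbsp × 28/9 ≈ 6 tbsp
cake flour: 12 oz × 28/9 × 28.35 g/oz ≈ 1058 g
whole-barley flour: 0.25 cup × 28/9 × 120 g/cup ≈ 93 g
granulated sugar: 4/3 cup × 28/9 × 200 g/cup ≈ 830 g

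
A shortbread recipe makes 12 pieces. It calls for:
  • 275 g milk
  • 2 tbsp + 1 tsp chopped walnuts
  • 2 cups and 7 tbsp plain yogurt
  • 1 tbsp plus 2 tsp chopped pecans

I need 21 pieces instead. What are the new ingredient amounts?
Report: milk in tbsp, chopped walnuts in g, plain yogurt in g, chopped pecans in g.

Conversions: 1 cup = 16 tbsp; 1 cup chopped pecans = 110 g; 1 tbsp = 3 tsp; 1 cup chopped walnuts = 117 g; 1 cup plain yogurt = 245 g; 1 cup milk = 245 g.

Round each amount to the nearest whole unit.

milk: 31 tbsp; chopped walnuts: 30 g; plain yogurt: 1045 g; chopped pecans: 20 g

Scaling factor: 21/12 = 7/4 = 1.75.
milk: 275 g × 7/4 ÷ 245 g/cup × 16 tbsp/cup ≈ 31 tbsp
chopped walnuts: (2 tbsp + 1 tsp = 7/3 tbsp) × 7/4 ÷ 16 tbsp/cup × 117 g/cup ≈ 30 g
plain yogurt: (2 cup + 7 tbsp = 2.4375 cup) × 7/4 × 245 g/cup ≈ 1045 g
chopped pecans: (1 tbsp + 2 tsp = 5/3 tbsp) × 7/4 ÷ 16 tbsp/cup × 110 g/cup ≈ 20 g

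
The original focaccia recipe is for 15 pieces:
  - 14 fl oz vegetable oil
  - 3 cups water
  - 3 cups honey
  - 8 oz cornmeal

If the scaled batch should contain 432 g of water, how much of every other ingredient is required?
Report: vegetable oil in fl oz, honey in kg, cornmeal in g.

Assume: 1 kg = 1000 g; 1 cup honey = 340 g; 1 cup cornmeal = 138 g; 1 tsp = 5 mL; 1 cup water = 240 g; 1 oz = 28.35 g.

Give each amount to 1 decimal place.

The original recipe has 720 g of water, so the scaling factor is 432 ÷ 720 = 3/5 = 0.6.
vegetable oil: 14 fl oz × 3/5 = 8.4 fl oz
honey: 3 cup × 3/5 × 340 g/cup ÷ 1000 g/kg ≈ 0.6 kg
cornmeal: 8 oz × 3/5 × 28.35 g/oz ≈ 136.1 g

vegetable oil: 8.4 fl oz; honey: 0.6 kg; cornmeal: 136.1 g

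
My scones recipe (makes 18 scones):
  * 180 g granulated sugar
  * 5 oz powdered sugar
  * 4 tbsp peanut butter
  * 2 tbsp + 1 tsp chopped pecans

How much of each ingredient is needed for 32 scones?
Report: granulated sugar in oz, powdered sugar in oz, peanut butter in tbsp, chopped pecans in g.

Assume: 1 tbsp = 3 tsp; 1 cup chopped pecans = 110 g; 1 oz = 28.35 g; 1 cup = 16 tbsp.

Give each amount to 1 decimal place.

Scaling factor: 32/18 = 16/9.
granulated sugar: 180 g × 16/9 ÷ 28.35 g/oz ≈ 11.3 oz
powdered sugar: 5 oz × 16/9 ≈ 8.9 oz
peanut butter: 4 tbsp × 16/9 ≈ 7.1 tbsp
chopped pecans: (2 tbsp + 1 tsp = 7/3 tbsp) × 16/9 ÷ 16 tbsp/cup × 110 g/cup ≈ 28.5 g

granulated sugar: 11.3 oz; powdered sugar: 8.9 oz; peanut butter: 7.1 tbsp; chopped pecans: 28.5 g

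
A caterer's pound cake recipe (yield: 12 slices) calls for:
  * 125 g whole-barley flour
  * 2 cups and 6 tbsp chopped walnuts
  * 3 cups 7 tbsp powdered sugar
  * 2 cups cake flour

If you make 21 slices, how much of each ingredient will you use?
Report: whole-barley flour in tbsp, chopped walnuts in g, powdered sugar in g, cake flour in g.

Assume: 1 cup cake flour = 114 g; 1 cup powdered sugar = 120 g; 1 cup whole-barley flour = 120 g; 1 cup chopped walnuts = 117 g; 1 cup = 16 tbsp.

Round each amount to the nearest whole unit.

whole-barley flour: 29 tbsp; chopped walnuts: 486 g; powdered sugar: 722 g; cake flour: 399 g

Scaling factor: 21/12 = 7/4 = 1.75.
whole-barley flour: 125 g × 7/4 ÷ 120 g/cup × 16 tbsp/cup ≈ 29 tbsp
chopped walnuts: (2 cup + 6 tbsp = 2.375 cup) × 7/4 × 117 g/cup ≈ 486 g
powdered sugar: (3 cup + 7 tbsp = 3.4375 cup) × 7/4 × 120 g/cup ≈ 722 g
cake flour: 2 cup × 7/4 × 114 g/cup = 399 g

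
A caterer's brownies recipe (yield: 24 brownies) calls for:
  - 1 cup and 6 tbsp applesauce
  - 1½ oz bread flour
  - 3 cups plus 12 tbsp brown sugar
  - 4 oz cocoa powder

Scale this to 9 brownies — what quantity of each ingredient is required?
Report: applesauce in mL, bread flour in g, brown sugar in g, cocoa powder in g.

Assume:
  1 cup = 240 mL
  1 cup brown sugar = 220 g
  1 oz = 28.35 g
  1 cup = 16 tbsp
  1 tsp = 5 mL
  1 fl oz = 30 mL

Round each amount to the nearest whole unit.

applesauce: 124 mL; bread flour: 16 g; brown sugar: 309 g; cocoa powder: 43 g

Scaling factor: 9/24 = 3/8 = 0.375.
applesauce: (1 cup + 6 tbsp = 1.375 cup) × 3/8 × 240 mL/cup ≈ 124 mL
bread flour: 1.5 oz × 3/8 × 28.35 g/oz ≈ 16 g
brown sugar: (3 cup + 12 tbsp = 3.75 cup) × 3/8 × 220 g/cup ≈ 309 g
cocoa powder: 4 oz × 3/8 × 28.35 g/oz ≈ 43 g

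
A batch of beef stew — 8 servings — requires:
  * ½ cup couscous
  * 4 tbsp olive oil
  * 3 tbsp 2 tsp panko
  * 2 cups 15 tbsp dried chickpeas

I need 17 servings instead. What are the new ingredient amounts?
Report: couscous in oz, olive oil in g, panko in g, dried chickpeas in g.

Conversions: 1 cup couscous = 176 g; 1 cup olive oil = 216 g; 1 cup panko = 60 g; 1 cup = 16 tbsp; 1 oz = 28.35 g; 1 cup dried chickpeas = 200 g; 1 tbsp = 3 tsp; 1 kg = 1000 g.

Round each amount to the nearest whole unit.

couscous: 7 oz; olive oil: 115 g; panko: 29 g; dried chickpeas: 1248 g

Scaling factor: 17/8 = 2.125.
couscous: 0.5 cup × 17/8 × 176 g/cup ÷ 28.35 g/oz ≈ 7 oz
olive oil: 4 tbsp × 17/8 ÷ 16 tbsp/cup × 216 g/cup ≈ 115 g
panko: (3 tbsp + 2 tsp = 11/3 tbsp) × 17/8 ÷ 16 tbsp/cup × 60 g/cup ≈ 29 g
dried chickpeas: (2 cup + 15 tbsp = 2.9375 cup) × 17/8 × 200 g/cup ≈ 1248 g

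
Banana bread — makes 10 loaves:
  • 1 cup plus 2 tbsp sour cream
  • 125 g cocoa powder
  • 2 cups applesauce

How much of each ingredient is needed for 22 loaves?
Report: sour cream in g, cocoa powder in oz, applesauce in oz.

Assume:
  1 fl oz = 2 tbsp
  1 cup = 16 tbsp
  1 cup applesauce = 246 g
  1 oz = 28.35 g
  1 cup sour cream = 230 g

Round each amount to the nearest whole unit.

sour cream: 569 g; cocoa powder: 10 oz; applesauce: 38 oz

Scaling factor: 22/10 = 11/5 = 2.2.
sour cream: (1 cup + 2 tbsp = 1.125 cup) × 11/5 × 230 g/cup ≈ 569 g
cocoa powder: 125 g × 11/5 ÷ 28.35 g/oz ≈ 10 oz
applesauce: 2 cup × 11/5 × 246 g/cup ÷ 28.35 g/oz ≈ 38 oz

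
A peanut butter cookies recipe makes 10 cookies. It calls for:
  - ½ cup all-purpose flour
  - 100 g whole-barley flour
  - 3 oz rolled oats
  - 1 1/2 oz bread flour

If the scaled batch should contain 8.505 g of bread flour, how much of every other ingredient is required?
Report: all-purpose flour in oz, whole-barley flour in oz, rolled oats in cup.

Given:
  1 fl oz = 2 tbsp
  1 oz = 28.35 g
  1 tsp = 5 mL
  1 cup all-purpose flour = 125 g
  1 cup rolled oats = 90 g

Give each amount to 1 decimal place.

all-purpose flour: 0.4 oz; whole-barley flour: 0.7 oz; rolled oats: 0.2 cup

The original recipe has 42.525 g of bread flour, so the scaling factor is 8.505 ÷ 42.525 = 1/5 = 0.2.
all-purpose flour: 0.5 cup × 1/5 × 125 g/cup ÷ 28.35 g/oz ≈ 0.4 oz
whole-barley flour: 100 g × 1/5 ÷ 28.35 g/oz ≈ 0.7 oz
rolled oats: 3 oz × 1/5 × 28.35 g/oz ÷ 90 g/cup ≈ 0.2 cup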